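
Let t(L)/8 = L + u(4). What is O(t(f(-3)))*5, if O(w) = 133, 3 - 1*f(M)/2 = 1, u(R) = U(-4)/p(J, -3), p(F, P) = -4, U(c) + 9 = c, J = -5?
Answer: 665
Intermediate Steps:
U(c) = -9 + c
u(R) = 13/4 (u(R) = (-9 - 4)/(-4) = -13*(-1/4) = 13/4)
f(M) = 4 (f(M) = 6 - 2*1 = 6 - 2 = 4)
t(L) = 26 + 8*L (t(L) = 8*(L + 13/4) = 8*(13/4 + L) = 26 + 8*L)
O(t(f(-3)))*5 = 133*5 = 665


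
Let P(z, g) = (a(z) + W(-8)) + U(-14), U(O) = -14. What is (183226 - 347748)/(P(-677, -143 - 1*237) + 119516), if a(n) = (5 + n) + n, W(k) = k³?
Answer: -164522/117641 ≈ -1.3985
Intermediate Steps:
a(n) = 5 + 2*n
P(z, g) = -521 + 2*z (P(z, g) = ((5 + 2*z) + (-8)³) - 14 = ((5 + 2*z) - 512) - 14 = (-507 + 2*z) - 14 = -521 + 2*z)
(183226 - 347748)/(P(-677, -143 - 1*237) + 119516) = (183226 - 347748)/((-521 + 2*(-677)) + 119516) = -164522/((-521 - 1354) + 119516) = -164522/(-1875 + 119516) = -164522/117641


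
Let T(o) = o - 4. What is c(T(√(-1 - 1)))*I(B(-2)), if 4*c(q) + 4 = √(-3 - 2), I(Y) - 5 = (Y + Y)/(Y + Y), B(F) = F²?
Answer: -6 + 3*I*√5/2 ≈ -6.0 + 3.3541*I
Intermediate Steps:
T(o) = -4 + o
I(Y) = 6 (I(Y) = 5 + (Y + Y)/(Y + Y) = 5 + (2*Y)/((2*Y)) = 5 + (2*Y)*(1/(2*Y)) = 5 + 1 = 6)
c(q) = -1 + I*√5/4 (c(q) = -1 + √(-3 - 2)/4 = -1 + √(-5)/4 = -1 + (I*√5)/4 = -1 + I*√5/4)
c(T(√(-1 - 1)))*I(B(-2)) = (-1 + I*√5/4)*6 = -6 + 3*I*√5/2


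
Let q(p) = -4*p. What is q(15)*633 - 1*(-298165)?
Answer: 260185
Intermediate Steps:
q(15)*633 - 1*(-298165) = -4*15*633 - 1*(-298165) = -60*633 + 298165 = -37980 + 298165 = 260185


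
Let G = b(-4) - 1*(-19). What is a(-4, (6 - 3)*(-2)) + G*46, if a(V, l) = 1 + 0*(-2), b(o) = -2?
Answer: 783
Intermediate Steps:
a(V, l) = 1 (a(V, l) = 1 + 0 = 1)
G = 17 (G = -2 - 1*(-19) = -2 + 19 = 17)
a(-4, (6 - 3)*(-2)) + G*46 = 1 + 17*46 = 1 + 782 = 783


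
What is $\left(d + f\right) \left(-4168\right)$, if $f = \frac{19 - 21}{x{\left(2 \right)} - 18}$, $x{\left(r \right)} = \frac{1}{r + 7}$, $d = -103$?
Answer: $\frac{69042920}{161} \approx 4.2884 \cdot 10^{5}$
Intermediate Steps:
$x{\left(r \right)} = \frac{1}{7 + r}$
$f = \frac{18}{161}$ ($f = \frac{19 - 21}{\frac{1}{7 + 2} - 18} = - \frac{2}{\frac{1}{9} - 18} = - \frac{2}{- \frac{161}{9}} = \left(-2\right) \left(- \frac{9}{161}\right) = \frac{18}{161} \approx 0.1118$)
$\left(d + f\right) \left(-4168\right) = \left(-103 + \frac{18}{161}\right) \left(-4168\right) = \left(- \frac{16565}{161}\right) \left(-4168\right) = \frac{69042920}{161}$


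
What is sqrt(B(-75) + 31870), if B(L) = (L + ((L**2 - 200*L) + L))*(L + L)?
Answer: 2*I*sqrt(759845) ≈ 1743.4*I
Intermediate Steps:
B(L) = 2*L*(L**2 - 198*L) (B(L) = (L + (L**2 - 199*L))*(2*L) = (L**2 - 198*L)*(2*L) = 2*L*(L**2 - 198*L))
sqrt(B(-75) + 31870) = sqrt(2*(-75)**2*(-198 - 75) + 31870) = sqrt(2*5625*(-273) + 31870) = sqrt(-3071250 + 31870) = sqrt(-3039380) = 2*I*sqrt(759845)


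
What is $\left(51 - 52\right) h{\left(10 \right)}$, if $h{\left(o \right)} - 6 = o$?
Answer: $-16$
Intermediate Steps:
$h{\left(o \right)} = 6 + o$
$\left(51 - 52\right) h{\left(10 \right)} = \left(51 - 52\right) \left(6 + 10\right) = \left(-1\right) 16 = -16$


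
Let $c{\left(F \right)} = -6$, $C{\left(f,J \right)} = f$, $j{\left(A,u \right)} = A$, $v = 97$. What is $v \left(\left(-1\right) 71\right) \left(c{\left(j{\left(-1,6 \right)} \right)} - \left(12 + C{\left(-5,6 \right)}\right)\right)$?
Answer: $89531$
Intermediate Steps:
$v \left(\left(-1\right) 71\right) \left(c{\left(j{\left(-1,6 \right)} \right)} - \left(12 + C{\left(-5,6 \right)}\right)\right) = 97 \left(\left(-1\right) 71\right) \left(-6 - \left(12 - 5\right)\right) = 97 \left(-71\right) \left(-6 - 7\right) = - 6887 \left(-6 - 7\right) = \left(-6887\right) \left(-13\right) = 89531$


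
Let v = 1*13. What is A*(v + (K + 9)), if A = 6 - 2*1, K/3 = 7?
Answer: 172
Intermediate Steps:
K = 21 (K = 3*7 = 21)
v = 13
A = 4 (A = 6 - 2 = 4)
A*(v + (K + 9)) = 4*(13 + (21 + 9)) = 4*(13 + 30) = 4*43 = 172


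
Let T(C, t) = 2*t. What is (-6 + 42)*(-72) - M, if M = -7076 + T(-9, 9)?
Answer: 4466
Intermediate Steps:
M = -7058 (M = -7076 + 2*9 = -7076 + 18 = -7058)
(-6 + 42)*(-72) - M = (-6 + 42)*(-72) - 1*(-7058) = 36*(-72) + 7058 = -2592 + 7058 = 4466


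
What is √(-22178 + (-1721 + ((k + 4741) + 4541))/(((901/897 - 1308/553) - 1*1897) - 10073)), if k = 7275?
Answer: 13*I*√4627880457470205216710/5938285793 ≈ 148.93*I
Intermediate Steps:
√(-22178 + (-1721 + ((k + 4741) + 4541))/(((901/897 - 1308/553) - 1*1897) - 10073)) = √(-22178 + (-1721 + ((7275 + 4741) + 4541))/(((901/897 - 1308/553) - 1*1897) - 10073)) = √(-22178 + (-1721 + (12016 + 4541))/(((901*(1/897) - 1308*1/553) - 1897) - 10073)) = √(-22178 + (-1721 + 16557)/(((901/897 - 1308/553) - 1897) - 10073)) = √(-22178 + 14836/((-675023/496041 - 1897) - 10073)) = √(-22178 + 14836/(-941664800/496041 - 10073)) = √(-22178 + 14836/(-5938285793/496041)) = √(-22178 + 14836*(-496041/5938285793)) = √(-22178 - 7359264276/5938285793) = √(-131706661581430/5938285793) = 13*I*√4627880457470205216710/5938285793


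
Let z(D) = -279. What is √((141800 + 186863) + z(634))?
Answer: 8*√5131 ≈ 573.05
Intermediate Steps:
√((141800 + 186863) + z(634)) = √((141800 + 186863) - 279) = √(328663 - 279) = √328384 = 8*√5131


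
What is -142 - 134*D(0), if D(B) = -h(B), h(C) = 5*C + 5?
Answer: 528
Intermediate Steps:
h(C) = 5 + 5*C
D(B) = -5 - 5*B (D(B) = -(5 + 5*B) = -5 - 5*B)
-142 - 134*D(0) = -142 - 134*(-5 - 5*0) = -142 - 134*(-5 + 0) = -142 - 134*(-5) = -142 + 670 = 528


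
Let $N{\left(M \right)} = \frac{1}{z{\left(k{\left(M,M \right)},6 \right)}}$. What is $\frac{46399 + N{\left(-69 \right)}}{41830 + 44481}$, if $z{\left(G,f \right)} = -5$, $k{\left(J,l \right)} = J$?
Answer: $\frac{231994}{431555} \approx 0.53758$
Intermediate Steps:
$N{\left(M \right)} = - \frac{1}{5}$ ($N{\left(M \right)} = \frac{1}{-5} = - \frac{1}{5}$)
$\frac{46399 + N{\left(-69 \right)}}{41830 + 44481} = \frac{46399 - \frac{1}{5}}{41830 + 44481} = \frac{231994}{5 \cdot 86311} = \frac{231994}{5} \cdot \frac{1}{86311} = \frac{231994}{431555}$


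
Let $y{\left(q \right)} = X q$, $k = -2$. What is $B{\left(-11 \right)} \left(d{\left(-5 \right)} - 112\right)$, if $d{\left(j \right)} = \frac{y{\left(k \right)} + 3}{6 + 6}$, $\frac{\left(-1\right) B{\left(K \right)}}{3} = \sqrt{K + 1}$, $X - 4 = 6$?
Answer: $\frac{1361 i \sqrt{10}}{4} \approx 1076.0 i$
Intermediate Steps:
$X = 10$ ($X = 4 + 6 = 10$)
$B{\left(K \right)} = - 3 \sqrt{1 + K}$ ($B{\left(K \right)} = - 3 \sqrt{K + 1} = - 3 \sqrt{1 + K}$)
$y{\left(q \right)} = 10 q$
$d{\left(j \right)} = - \frac{17}{12}$ ($d{\left(j \right)} = \frac{10 \left(-2\right) + 3}{6 + 6} = \frac{-20 + 3}{12} = \left(-17\right) \frac{1}{12} = - \frac{17}{12}$)
$B{\left(-11 \right)} \left(d{\left(-5 \right)} - 112\right) = - 3 \sqrt{1 - 11} \left(- \frac{17}{12} - 112\right) = - 3 \sqrt{-10} \left(- \frac{17}{12} - 112\right) = - 3 i \sqrt{10} \left(- \frac{1361}{12}\right) = \frac{1361 i \sqrt{10}}{4}$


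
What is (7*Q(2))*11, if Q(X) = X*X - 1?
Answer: 231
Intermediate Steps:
Q(X) = -1 + X² (Q(X) = X² - 1 = -1 + X²)
(7*Q(2))*11 = (7*(-1 + 2²))*11 = (7*(-1 + 4))*11 = (7*3)*11 = 21*11 = 231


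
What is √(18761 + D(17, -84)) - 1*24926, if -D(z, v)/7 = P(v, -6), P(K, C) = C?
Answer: -24926 + √18803 ≈ -24789.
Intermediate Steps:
D(z, v) = 42 (D(z, v) = -7*(-6) = 42)
√(18761 + D(17, -84)) - 1*24926 = √(18761 + 42) - 1*24926 = √18803 - 24926 = -24926 + √18803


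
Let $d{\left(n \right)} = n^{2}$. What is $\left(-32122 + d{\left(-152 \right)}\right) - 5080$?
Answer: $-14098$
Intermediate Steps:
$\left(-32122 + d{\left(-152 \right)}\right) - 5080 = \left(-32122 + \left(-152\right)^{2}\right) - 5080 = \left(-32122 + 23104\right) - 5080 = -9018 - 5080 = -14098$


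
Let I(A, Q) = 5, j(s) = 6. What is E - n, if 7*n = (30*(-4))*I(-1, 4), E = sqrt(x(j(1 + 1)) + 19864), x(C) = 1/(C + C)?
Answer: 600/7 + sqrt(715107)/6 ≈ 226.65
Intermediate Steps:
x(C) = 1/(2*C)
E = sqrt(715107)/6 (E = sqrt((1/2)/6 + 19864) = sqrt((1/2)*(1/6) + 19864) = sqrt(1/12 + 19864) = sqrt(238369/12) = sqrt(715107)/6 ≈ 140.94)
n = -600/7 (n = ((30*(-4))*5)/7 = (-120*5)/7 = (1/7)*(-600) = -600/7 ≈ -85.714)
E - n = sqrt(715107)/6 - 1*(-600/7) = sqrt(715107)/6 + 600/7 = 600/7 + sqrt(715107)/6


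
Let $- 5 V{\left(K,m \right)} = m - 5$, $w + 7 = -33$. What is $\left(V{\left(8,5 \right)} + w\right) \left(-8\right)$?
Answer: $320$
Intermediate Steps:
$w = -40$ ($w = -7 - 33 = -40$)
$V{\left(K,m \right)} = 1 - \frac{m}{5}$ ($V{\left(K,m \right)} = - \frac{m - 5}{5} = - \frac{-5 + m}{5} = 1 - \frac{m}{5}$)
$\left(V{\left(8,5 \right)} + w\right) \left(-8\right) = \left(\left(1 - 1\right) - 40\right) \left(-8\right) = \left(0 - 40\right) \left(-8\right) = \left(-40\right) \left(-8\right) = 320$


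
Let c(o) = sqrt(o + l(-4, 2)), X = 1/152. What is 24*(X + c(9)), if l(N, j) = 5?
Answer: 3/19 + 24*sqrt(14) ≈ 89.958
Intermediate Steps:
X = 1/152 ≈ 0.0065789
c(o) = sqrt(5 + o) (c(o) = sqrt(o + 5) = sqrt(5 + o))
24*(X + c(9)) = 24*(1/152 + sqrt(5 + 9)) = 24*(1/152 + sqrt(14)) = 3/19 + 24*sqrt(14)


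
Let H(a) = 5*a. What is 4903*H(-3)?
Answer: -73545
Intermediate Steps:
4903*H(-3) = 4903*(5*(-3)) = 4903*(-15) = -73545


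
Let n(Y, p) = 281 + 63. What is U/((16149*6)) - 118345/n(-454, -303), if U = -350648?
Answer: -5793771671/16665768 ≈ -347.65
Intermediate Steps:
n(Y, p) = 344
U/((16149*6)) - 118345/n(-454, -303) = -350648/(16149*6) - 118345/344 = -350648/96894 - 118345*1/344 = -350648*1/96894 - 118345/344 = -175324/48447 - 118345/344 = -5793771671/16665768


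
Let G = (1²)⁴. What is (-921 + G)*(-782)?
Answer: 719440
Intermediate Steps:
G = 1 (G = 1⁴ = 1)
(-921 + G)*(-782) = (-921 + 1)*(-782) = -920*(-782) = 719440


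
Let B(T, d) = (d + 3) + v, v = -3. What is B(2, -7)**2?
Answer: 49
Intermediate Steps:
B(T, d) = d (B(T, d) = (d + 3) - 3 = (3 + d) - 3 = d)
B(2, -7)**2 = (-7)**2 = 49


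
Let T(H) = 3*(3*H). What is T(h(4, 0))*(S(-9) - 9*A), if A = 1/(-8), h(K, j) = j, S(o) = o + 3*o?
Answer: 0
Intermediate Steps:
S(o) = 4*o
T(H) = 9*H
A = -1/8 ≈ -0.12500
T(h(4, 0))*(S(-9) - 9*A) = (9*0)*(4*(-9) - 9*(-1/8)) = 0*(-36 + 9/8) = 0*(-279/8) = 0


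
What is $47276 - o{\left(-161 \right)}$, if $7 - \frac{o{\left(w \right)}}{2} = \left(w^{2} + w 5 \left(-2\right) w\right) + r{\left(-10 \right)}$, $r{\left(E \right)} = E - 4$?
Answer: $-419344$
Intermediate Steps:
$r{\left(E \right)} = -4 + E$ ($r{\left(E \right)} = E - 4 = -4 + E$)
$o{\left(w \right)} = 42 + 18 w^{2}$ ($o{\left(w \right)} = 14 - 2 \left(\left(w^{2} + w 5 \left(-2\right) w\right) - 14\right) = 14 - 2 \left(\left(w^{2} + 5 w \left(-2\right) w\right) - 14\right) = 14 - 2 \left(\left(w^{2} + - 10 w w\right) - 14\right) = 14 - 2 \left(\left(w^{2} - 10 w^{2}\right) - 14\right) = 14 - 2 \left(- 9 w^{2} - 14\right) = 14 - 2 \left(-14 - 9 w^{2}\right) = 14 + \left(28 + 18 w^{2}\right) = 42 + 18 w^{2}$)
$47276 - o{\left(-161 \right)} = 47276 - \left(42 + 18 \left(-161\right)^{2}\right) = 47276 - \left(42 + 18 \cdot 25921\right) = 47276 - \left(42 + 466578\right) = 47276 - 466620 = -419344$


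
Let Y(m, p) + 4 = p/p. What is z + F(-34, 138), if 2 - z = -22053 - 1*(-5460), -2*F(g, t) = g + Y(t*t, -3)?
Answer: 33227/2 ≈ 16614.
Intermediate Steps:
Y(m, p) = -3 (Y(m, p) = -4 + p/p = -4 + 1 = -3)
F(g, t) = 3/2 - g/2 (F(g, t) = -(g - 3)/2 = -(-3 + g)/2 = 3/2 - g/2)
z = 16595 (z = 2 - (-22053 - 1*(-5460)) = 2 - (-22053 + 5460) = 2 - 1*(-16593) = 2 + 16593 = 16595)
z + F(-34, 138) = 16595 + (3/2 - ½*(-34)) = 16595 + (3/2 + 17) = 16595 + 37/2 = 33227/2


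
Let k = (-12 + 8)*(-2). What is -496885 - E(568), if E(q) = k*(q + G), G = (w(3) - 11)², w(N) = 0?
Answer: -502397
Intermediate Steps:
G = 121 (G = (0 - 11)² = (-11)² = 121)
k = 8 (k = -4*(-2) = 8)
E(q) = 968 + 8*q (E(q) = 8*(q + 121) = 8*(121 + q) = 968 + 8*q)
-496885 - E(568) = -496885 - (968 + 8*568) = -496885 - (968 + 4544) = -496885 - 1*5512 = -496885 - 5512 = -502397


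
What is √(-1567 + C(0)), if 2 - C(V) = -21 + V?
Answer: 2*I*√386 ≈ 39.294*I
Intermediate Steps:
C(V) = 23 - V (C(V) = 2 - (-21 + V) = 2 + (21 - V) = 23 - V)
√(-1567 + C(0)) = √(-1567 + (23 - 1*0)) = √(-1567 + (23 + 0)) = √(-1567 + 23) = √(-1544) = 2*I*√386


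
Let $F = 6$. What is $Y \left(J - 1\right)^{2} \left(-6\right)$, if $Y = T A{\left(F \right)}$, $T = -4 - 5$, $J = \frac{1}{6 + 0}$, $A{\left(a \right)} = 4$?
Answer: $150$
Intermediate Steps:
$J = \frac{1}{6} \approx 0.16667$
$T = -9$
$Y = -36$ ($Y = \left(-9\right) 4 = -36$)
$Y \left(J - 1\right)^{2} \left(-6\right) = - 36 \left(\frac{1}{6} - 1\right)^{2} \left(-6\right) = - 36 \left(- \frac{5}{6}\right)^{2} \left(-6\right) = \left(-36\right) \frac{25}{36} \left(-6\right) = \left(-25\right) \left(-6\right) = 150$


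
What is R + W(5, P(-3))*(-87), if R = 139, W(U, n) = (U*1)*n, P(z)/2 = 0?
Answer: 139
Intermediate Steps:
P(z) = 0 (P(z) = 2*0 = 0)
W(U, n) = U*n
R + W(5, P(-3))*(-87) = 139 + (5*0)*(-87) = 139 + 0*(-87) = 139 + 0 = 139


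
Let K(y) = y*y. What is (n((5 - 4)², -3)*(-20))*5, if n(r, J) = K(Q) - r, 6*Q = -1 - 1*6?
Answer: -325/9 ≈ -36.111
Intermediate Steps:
Q = -7/6 (Q = (-1 - 1*6)/6 = (-1 - 6)/6 = (⅙)*(-7) = -7/6 ≈ -1.1667)
K(y) = y²
n(r, J) = 49/36 - r (n(r, J) = (-7/6)² - r = 49/36 - r)
(n((5 - 4)², -3)*(-20))*5 = ((49/36 - (5 - 4)²)*(-20))*5 = ((49/36 - 1*1²)*(-20))*5 = ((49/36 - 1*1)*(-20))*5 = ((49/36 - 1)*(-20))*5 = ((13/36)*(-20))*5 = -65/9*5 = -325/9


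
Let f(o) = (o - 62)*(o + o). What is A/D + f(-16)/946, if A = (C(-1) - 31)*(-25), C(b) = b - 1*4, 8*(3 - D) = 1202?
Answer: -967728/278597 ≈ -3.4736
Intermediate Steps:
D = -589/4 (D = 3 - 1/8*1202 = 3 - 601/4 = -589/4 ≈ -147.25)
f(o) = 2*o*(-62 + o) (f(o) = (-62 + o)*(2*o) = 2*o*(-62 + o))
C(b) = -4 + b (C(b) = b - 4 = -4 + b)
A = 900 (A = ((-4 - 1) - 31)*(-25) = (-5 - 31)*(-25) = -36*(-25) = 900)
A/D + f(-16)/946 = 900/(-589/4) + (2*(-16)*(-62 - 16))/946 = 900*(-4/589) + (2*(-16)*(-78))*(1/946) = -3600/589 + 2496*(1/946) = -3600/589 + 1248/473 = -967728/278597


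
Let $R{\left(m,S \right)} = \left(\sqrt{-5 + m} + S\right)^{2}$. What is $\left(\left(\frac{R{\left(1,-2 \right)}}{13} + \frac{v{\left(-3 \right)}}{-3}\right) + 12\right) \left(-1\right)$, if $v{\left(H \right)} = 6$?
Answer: $-10 + \frac{8 i}{13} \approx -10.0 + 0.61539 i$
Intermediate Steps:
$R{\left(m,S \right)} = \left(S + \sqrt{-5 + m}\right)^{2}$
$\left(\left(\frac{R{\left(1,-2 \right)}}{13} + \frac{v{\left(-3 \right)}}{-3}\right) + 12\right) \left(-1\right) = \left(\left(\frac{\left(-2 + \sqrt{-5 + 1}\right)^{2}}{13} + \frac{6}{-3}\right) + 12\right) \left(-1\right) = \left(\left(\left(-2 + \sqrt{-4}\right)^{2} \cdot \frac{1}{13} + 6 \left(- \frac{1}{3}\right)\right) + 12\right) \left(-1\right) = \left(\left(\left(-2 + 2 i\right)^{2} \cdot \frac{1}{13} - 2\right) + 12\right) \left(-1\right) = \left(\left(\frac{\left(-2 + 2 i\right)^{2}}{13} - 2\right) + 12\right) \left(-1\right) = \left(\left(-2 + \frac{\left(-2 + 2 i\right)^{2}}{13}\right) + 12\right) \left(-1\right) = \left(10 + \frac{\left(-2 + 2 i\right)^{2}}{13}\right) \left(-1\right) = -10 - \frac{\left(-2 + 2 i\right)^{2}}{13}$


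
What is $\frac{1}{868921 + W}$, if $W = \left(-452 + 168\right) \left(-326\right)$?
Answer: $\frac{1}{961505} \approx 1.04 \cdot 10^{-6}$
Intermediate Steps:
$W = 92584$ ($W = \left(-284\right) \left(-326\right) = 92584$)
$\frac{1}{868921 + W} = \frac{1}{868921 + 92584} = \frac{1}{961505}$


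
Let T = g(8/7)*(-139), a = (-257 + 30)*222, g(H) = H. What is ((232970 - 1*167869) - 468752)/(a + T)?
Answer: 2825557/353870 ≈ 7.9847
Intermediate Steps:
a = -50394 (a = -227*222 = -50394)
T = -1112/7 (T = (8/7)*(-139) = -1112/7 ≈ -158.86)
((232970 - 1*167869) - 468752)/(a + T) = ((232970 - 1*167869) - 468752)/(-50394 - 1112/7) = ((232970 - 167869) - 468752)/(-353870/7) = (65101 - 468752)*(-7/353870) = -403651*(-7/353870) = 2825557/353870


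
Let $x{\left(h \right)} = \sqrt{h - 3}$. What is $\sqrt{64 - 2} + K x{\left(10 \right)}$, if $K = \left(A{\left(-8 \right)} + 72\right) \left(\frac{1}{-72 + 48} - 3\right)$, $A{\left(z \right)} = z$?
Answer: $\sqrt{62} - \frac{584 \sqrt{7}}{3} \approx -507.17$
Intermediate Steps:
$x{\left(h \right)} = \sqrt{-3 + h}$
$K = - \frac{584}{3}$ ($K = \left(-8 + 72\right) \left(\frac{1}{-72 + 48} - 3\right) = 64 \left(\frac{1}{-24} - 3\right) = 64 \left(- \frac{1}{24} - 3\right) = 64 \left(- \frac{73}{24}\right) = - \frac{584}{3} \approx -194.67$)
$\sqrt{64 - 2} + K x{\left(10 \right)} = \sqrt{64 - 2} - \frac{584 \sqrt{-3 + 10}}{3} = \sqrt{62} - \frac{584 \sqrt{7}}{3}$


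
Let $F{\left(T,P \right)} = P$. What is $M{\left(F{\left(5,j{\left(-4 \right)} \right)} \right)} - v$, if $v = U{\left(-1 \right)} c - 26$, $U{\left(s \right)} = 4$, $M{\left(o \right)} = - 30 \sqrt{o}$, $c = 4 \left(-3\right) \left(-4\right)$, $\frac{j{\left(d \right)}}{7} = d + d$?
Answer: $-166 - 60 i \sqrt{14} \approx -166.0 - 224.5 i$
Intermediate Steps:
$j{\left(d \right)} = 14 d$ ($j{\left(d \right)} = 7 \left(d + d\right) = 7 \cdot 2 d = 14 d$)
$c = 48$ ($c = \left(-12\right) \left(-4\right) = 48$)
$v = 166$ ($v = 4 \cdot 48 - 26 = 192 - 26 = 166$)
$M{\left(F{\left(5,j{\left(-4 \right)} \right)} \right)} - v = - 30 \sqrt{14 \left(-4\right)} - 166 = - 30 \sqrt{-56} - 166 = - 30 \cdot 2 i \sqrt{14} - 166 = - 60 i \sqrt{14} - 166 = -166 - 60 i \sqrt{14}$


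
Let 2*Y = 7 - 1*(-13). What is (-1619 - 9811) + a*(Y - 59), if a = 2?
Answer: -11528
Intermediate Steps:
Y = 10 (Y = (7 - 1*(-13))/2 = (7 + 13)/2 = (1/2)*20 = 10)
(-1619 - 9811) + a*(Y - 59) = (-1619 - 9811) + 2*(10 - 59) = -11430 + 2*(-49) = -11430 - 98 = -11528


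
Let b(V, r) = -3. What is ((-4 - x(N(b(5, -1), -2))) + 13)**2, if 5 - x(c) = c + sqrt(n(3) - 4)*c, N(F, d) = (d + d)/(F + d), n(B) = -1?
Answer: 496/25 + 192*I*sqrt(5)/25 ≈ 19.84 + 17.173*I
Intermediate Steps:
N(F, d) = 2*d/(F + d) (N(F, d) = (2*d)/(F + d) = 2*d/(F + d))
x(c) = 5 - c - I*c*sqrt(5) (x(c) = 5 - (c + sqrt(-1 - 4)*c) = 5 - (c + sqrt(-5)*c) = 5 - (c + (I*sqrt(5))*c) = 5 - (c + I*c*sqrt(5)) = 5 + (-c - I*c*sqrt(5)) = 5 - c - I*c*sqrt(5))
((-4 - x(N(b(5, -1), -2))) + 13)**2 = ((-4 - (5 - 2*(-2)/(-3 - 2) - I*2*(-2)/(-3 - 2)*sqrt(5))) + 13)**2 = ((-4 - (5 - 2*(-2)/(-5) - I*2*(-2)/(-5)*sqrt(5))) + 13)**2 = ((-4 - (5 - 2*(-2)*(-1)/5 - I*2*(-2)*(-1/5)*sqrt(5))) + 13)**2 = ((-4 - (5 - 1*4/5 - 1*I*4/5*sqrt(5))) + 13)**2 = ((-4 - (5 - 4/5 - 4*I*sqrt(5)/5)) + 13)**2 = ((-4 - (21/5 - 4*I*sqrt(5)/5)) + 13)**2 = ((-4 + (-21/5 + 4*I*sqrt(5)/5)) + 13)**2 = ((-41/5 + 4*I*sqrt(5)/5) + 13)**2 = (24/5 + 4*I*sqrt(5)/5)**2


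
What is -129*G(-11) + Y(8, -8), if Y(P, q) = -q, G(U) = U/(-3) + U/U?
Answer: -594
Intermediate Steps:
G(U) = 1 - U/3 (G(U) = U*(-⅓) + 1 = -U/3 + 1 = 1 - U/3)
-129*G(-11) + Y(8, -8) = -129*(1 - ⅓*(-11)) - 1*(-8) = -129*(1 + 11/3) + 8 = -129*14/3 + 8 = -602 + 8 = -594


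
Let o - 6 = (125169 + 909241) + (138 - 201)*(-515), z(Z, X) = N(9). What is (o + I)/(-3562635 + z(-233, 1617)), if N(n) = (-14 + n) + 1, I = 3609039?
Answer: -4675900/3562639 ≈ -1.3125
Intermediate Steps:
N(n) = -13 + n
z(Z, X) = -4 (z(Z, X) = -13 + 9 = -4)
o = 1066861 (o = 6 + ((125169 + 909241) + (138 - 201)*(-515)) = 6 + (1034410 - 63*(-515)) = 6 + (1034410 + 32445) = 6 + 1066855 = 1066861)
(o + I)/(-3562635 + z(-233, 1617)) = (1066861 + 3609039)/(-3562635 - 4) = 4675900/(-3562639) = 4675900*(-1/3562639) = -4675900/3562639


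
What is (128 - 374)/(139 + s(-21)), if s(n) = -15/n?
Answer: -287/163 ≈ -1.7607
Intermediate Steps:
(128 - 374)/(139 + s(-21)) = (128 - 374)/(139 - 15/(-21)) = -246/(139 - 15*(-1/21)) = -246/(139 + 5/7) = -246/978/7 = -246*7/978 = -287/163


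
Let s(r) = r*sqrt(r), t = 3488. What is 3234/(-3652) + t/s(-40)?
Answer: -147/166 + 109*I*sqrt(10)/25 ≈ -0.88554 + 13.788*I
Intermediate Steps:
s(r) = r**(3/2)
3234/(-3652) + t/s(-40) = 3234/(-3652) + 3488/((-40)**(3/2)) = 3234*(-1/3652) + 3488/((-80*I*sqrt(10))) = -147/166 + 3488*(I*sqrt(10)/800) = -147/166 + 109*I*sqrt(10)/25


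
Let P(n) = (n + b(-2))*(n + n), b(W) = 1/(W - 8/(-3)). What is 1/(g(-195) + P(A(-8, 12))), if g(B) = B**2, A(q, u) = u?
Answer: 1/38349 ≈ 2.6076e-5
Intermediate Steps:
b(W) = 1/(8/3 + W) (b(W) = 1/(W - 8*(-1/3)) = 1/(W + 8/3) = 1/(8/3 + W))
P(n) = 2*n*(3/2 + n) (P(n) = (n + 3/(8 + 3*(-2)))*(n + n) = (n + 3/(8 - 6))*(2*n) = (n + 3/2)*(2*n) = (3/2 + n)*(2*n) = 2*n*(3/2 + n))
1/(g(-195) + P(A(-8, 12))) = 1/((-195)**2 + 12*(3 + 2*12)) = 1/(38025 + 12*(3 + 24)) = 1/(38025 + 12*27) = 1/(38025 + 324) = 1/38349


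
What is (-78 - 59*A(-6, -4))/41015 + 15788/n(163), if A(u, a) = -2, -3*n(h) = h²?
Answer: -388314340/217945507 ≈ -1.7817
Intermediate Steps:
n(h) = -h²/3
(-78 - 59*A(-6, -4))/41015 + 15788/n(163) = (-78 - 59*(-2))/41015 + 15788/((-⅓*163²)) = (-78 + 118)*(1/41015) + 15788/((-⅓*26569)) = 40*(1/41015) + 15788/(-26569/3) = 8/8203 + 15788*(-3/26569) = 8/8203 - 47364/26569 = -388314340/217945507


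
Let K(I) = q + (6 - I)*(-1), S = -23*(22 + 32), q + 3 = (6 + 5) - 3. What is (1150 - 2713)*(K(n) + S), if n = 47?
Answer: 1869348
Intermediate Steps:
q = 5 (q = -3 + ((6 + 5) - 3) = -3 + (11 - 3) = -3 + 8 = 5)
S = -1242 (S = -23*54 = -1242)
K(I) = -1 + I (K(I) = 5 + (6 - I)*(-1) = 5 + (-6 + I) = -1 + I)
(1150 - 2713)*(K(n) + S) = (1150 - 2713)*((-1 + 47) - 1242) = -1563*(46 - 1242) = -1563*(-1196) = 1869348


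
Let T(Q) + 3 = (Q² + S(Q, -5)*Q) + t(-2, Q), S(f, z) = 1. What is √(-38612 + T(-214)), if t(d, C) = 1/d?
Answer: √27866/2 ≈ 83.466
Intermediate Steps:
T(Q) = -7/2 + Q + Q² (T(Q) = -3 + ((Q² + 1*Q) + 1/(-2)) = -3 + ((Q² + Q) - ½) = -3 + ((Q + Q²) - ½) = -3 + (-½ + Q + Q²) = -7/2 + Q + Q²)
√(-38612 + T(-214)) = √(-38612 + (-7/2 - 214 + (-214)²)) = √(-38612 + (-7/2 - 214 + 45796)) = √(-38612 + 91157/2) = √(13933/2) = √27866/2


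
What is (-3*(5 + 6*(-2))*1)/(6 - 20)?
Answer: -3/2 ≈ -1.5000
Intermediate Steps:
(-3*(5 + 6*(-2))*1)/(6 - 20) = (-3*(5 - 12)*1)/(-14) = (-3*(-7)*1)*(-1/14) = (21*1)*(-1/14) = 21*(-1/14) = -3/2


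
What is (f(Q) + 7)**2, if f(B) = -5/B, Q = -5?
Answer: 64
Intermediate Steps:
(f(Q) + 7)**2 = (-5/(-5) + 7)**2 = (-5*(-1/5) + 7)**2 = (1 + 7)**2 = 8**2 = 64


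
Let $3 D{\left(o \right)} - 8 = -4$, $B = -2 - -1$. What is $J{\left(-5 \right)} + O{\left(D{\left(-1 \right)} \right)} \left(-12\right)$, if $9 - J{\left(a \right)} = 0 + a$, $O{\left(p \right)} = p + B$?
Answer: $10$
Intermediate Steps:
$B = -1$ ($B = -2 + 1 = -1$)
$D{\left(o \right)} = \frac{4}{3}$ ($D{\left(o \right)} = \frac{8}{3} + \frac{1}{3} \left(-4\right) = \frac{8}{3} - \frac{4}{3} = \frac{4}{3}$)
$O{\left(p \right)} = -1 + p$ ($O{\left(p \right)} = p - 1 = -1 + p$)
$J{\left(a \right)} = 9 - a$ ($J{\left(a \right)} = 9 - \left(0 + a\right) = 9 - a$)
$J{\left(-5 \right)} + O{\left(D{\left(-1 \right)} \right)} \left(-12\right) = \left(9 - -5\right) + \left(-1 + \frac{4}{3}\right) \left(-12\right) = \left(9 + 5\right) + \frac{1}{3} \left(-12\right) = 14 - 4 = 10$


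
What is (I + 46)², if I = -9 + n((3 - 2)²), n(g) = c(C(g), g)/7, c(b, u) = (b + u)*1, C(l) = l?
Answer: 68121/49 ≈ 1390.2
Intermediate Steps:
c(b, u) = b + u
n(g) = 2*g/7 (n(g) = (g + g)/7 = (2*g)*(⅐) = 2*g/7)
I = -61/7 (I = -9 + 2*(3 - 2)²/7 = -9 + (2/7)*1² = -9 + (2/7)*1 = -9 + 2/7 = -61/7 ≈ -8.7143)
(I + 46)² = (-61/7 + 46)² = (261/7)² = 68121/49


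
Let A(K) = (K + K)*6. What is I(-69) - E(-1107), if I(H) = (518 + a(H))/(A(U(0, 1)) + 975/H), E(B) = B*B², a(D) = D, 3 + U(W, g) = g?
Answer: 1189713671384/877 ≈ 1.3566e+9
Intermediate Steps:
U(W, g) = -3 + g
A(K) = 12*K (A(K) = (2*K)*6 = 12*K)
E(B) = B³
I(H) = (518 + H)/(-24 + 975/H) (I(H) = (518 + H)/(12*(-3 + 1) + 975/H) = (518 + H)/(12*(-2) + 975/H) = (518 + H)/(-24 + 975/H))
I(-69) - E(-1107) = (⅓)*(-69)*(518 - 69)/(325 - 8*(-69)) - 1*(-1107)³ = (⅓)*(-69)*449/(325 + 552) - 1*(-1356572043) = (⅓)*(-69)*449/877 + 1356572043 = (⅓)*(-69)*(1/877)*449 + 1356572043 = -10327/877 + 1356572043 = 1189713671384/877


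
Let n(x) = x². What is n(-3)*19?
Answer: 171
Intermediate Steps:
n(-3)*19 = (-3)²*19 = 9*19 = 171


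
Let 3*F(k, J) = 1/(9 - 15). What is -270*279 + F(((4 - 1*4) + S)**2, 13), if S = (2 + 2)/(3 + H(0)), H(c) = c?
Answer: -1355941/18 ≈ -75330.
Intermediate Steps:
S = 4/3 (S = (2 + 2)/(3 + 0) = 4/3 ≈ 1.3333)
F(k, J) = -1/18 (F(k, J) = 1/(3*(9 - 15)) = (1/3)/(-6) = (1/3)*(-1/6) = -1/18)
-270*279 + F(((4 - 1*4) + S)**2, 13) = -270*279 - 1/18 = -75330 - 1/18 = -1355941/18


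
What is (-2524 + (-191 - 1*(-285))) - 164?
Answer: -2594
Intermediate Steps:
(-2524 + (-191 - 1*(-285))) - 164 = (-2524 + (-191 + 285)) - 164 = (-2524 + 94) - 164 = -2430 - 164 = -2594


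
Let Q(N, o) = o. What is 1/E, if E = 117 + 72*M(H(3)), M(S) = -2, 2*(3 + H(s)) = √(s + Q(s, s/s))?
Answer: -1/27 ≈ -0.037037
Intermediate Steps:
H(s) = -3 + √(1 + s)/2 (H(s) = -3 + √(s + s/s)/2 = -3 + √(s + 1)/2 = -3 + √(1 + s)/2)
E = -27 (E = 117 + 72*(-2) = 117 - 144 = -27)
1/E = 1/(-27) = -1/27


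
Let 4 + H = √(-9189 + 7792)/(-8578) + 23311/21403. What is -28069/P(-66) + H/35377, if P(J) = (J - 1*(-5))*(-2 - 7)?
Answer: -21253149272488/415688488119 - I*√1397/303463906 ≈ -51.128 - 1.2317e-7*I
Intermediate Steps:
H = -62301/21403 - I*√1397/8578 (H = -4 + (√(-9189 + 7792)/(-8578) + 23311/21403) = -4 + (√(-1397)*(-1/8578) + 23311*(1/21403)) = -4 + ((I*√1397)*(-1/8578) + 23311/21403) = -4 + (-I*√1397/8578 + 23311/21403) = -4 + (23311/21403 - I*√1397/8578) = -62301/21403 - I*√1397/8578 ≈ -2.9109 - 0.0043572*I)
P(J) = -45 - 9*J (P(J) = (J + 5)*(-9) = (5 + J)*(-9) = -45 - 9*J)
-28069/P(-66) + H/35377 = -28069/(-45 - 9*(-66)) + (-62301/21403 - I*√1397/8578)/35377 = -28069/(-45 + 594) + (-62301/21403 - I*√1397/8578)*(1/35377) = -28069/549 + (-62301/757173931 - I*√1397/303463906) = -21253149272488/415688488119 - I*√1397/303463906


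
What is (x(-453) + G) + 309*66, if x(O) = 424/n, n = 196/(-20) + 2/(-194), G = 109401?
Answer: 308679485/2379 ≈ 1.2975e+5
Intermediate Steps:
n = -4758/485 (n = 196*(-1/20) + 2*(-1/194) = -49/5 - 1/97 = -4758/485 ≈ -9.8103)
x(O) = -102820/2379 (x(O) = 424/(-4758/485) = 424*(-485/4758) = -102820/2379)
(x(-453) + G) + 309*66 = (-102820/2379 + 109401) + 309*66 = 260162159/2379 + 20394 = 308679485/2379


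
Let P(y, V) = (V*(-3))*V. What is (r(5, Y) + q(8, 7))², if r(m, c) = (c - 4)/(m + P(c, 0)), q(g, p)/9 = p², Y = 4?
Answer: 194481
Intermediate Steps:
q(g, p) = 9*p²
P(y, V) = -3*V² (P(y, V) = (-3*V)*V = -3*V²)
r(m, c) = (-4 + c)/m (r(m, c) = (c - 4)/(m - 3*0²) = (-4 + c)/(m - 3*0) = (-4 + c)/(m + 0) = (-4 + c)/m)
(r(5, Y) + q(8, 7))² = ((-4 + 4)/5 + 9*7²)² = ((⅕)*0 + 9*49)² = (0 + 441)² = 441² = 194481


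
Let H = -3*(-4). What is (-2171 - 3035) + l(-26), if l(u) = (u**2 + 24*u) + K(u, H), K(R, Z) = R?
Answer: -5180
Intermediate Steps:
H = 12
l(u) = u**2 + 25*u (l(u) = (u**2 + 24*u) + u = u**2 + 25*u)
(-2171 - 3035) + l(-26) = (-2171 - 3035) - 26*(25 - 26) = -5206 - 26*(-1) = -5206 + 26 = -5180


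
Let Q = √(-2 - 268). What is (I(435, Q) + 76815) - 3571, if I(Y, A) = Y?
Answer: 73679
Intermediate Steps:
Q = 3*I*√30 (Q = √(-270) = 3*I*√30 ≈ 16.432*I)
(I(435, Q) + 76815) - 3571 = (435 + 76815) - 3571 = 77250 - 3571 = 73679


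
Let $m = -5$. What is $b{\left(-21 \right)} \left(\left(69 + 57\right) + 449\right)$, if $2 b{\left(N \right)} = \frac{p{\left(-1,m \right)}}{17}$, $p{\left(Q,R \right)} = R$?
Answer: $- \frac{2875}{34} \approx -84.559$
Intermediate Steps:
$b{\left(N \right)} = - \frac{5}{34}$ ($b{\left(N \right)} = \frac{\left(-5\right) \frac{1}{17}}{2} = \frac{1}{2} \left(- \frac{5}{17}\right) = - \frac{5}{34}$)
$b{\left(-21 \right)} \left(\left(69 + 57\right) + 449\right) = - \frac{5 \left(\left(69 + 57\right) + 449\right)}{34} = - \frac{5 \left(126 + 449\right)}{34} = \left(- \frac{5}{34}\right) 575 = - \frac{2875}{34}$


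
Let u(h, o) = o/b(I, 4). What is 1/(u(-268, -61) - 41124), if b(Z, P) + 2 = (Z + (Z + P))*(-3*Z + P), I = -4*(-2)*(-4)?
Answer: -6002/246826187 ≈ -2.4317e-5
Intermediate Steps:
I = -32 (I = 8*(-4) = -32)
b(Z, P) = -2 + (P - 3*Z)*(P + 2*Z) (b(Z, P) = -2 + (Z + (Z + P))*(-3*Z + P) = -2 + (Z + (P + Z))*(P - 3*Z) = -2 + (P + 2*Z)*(P - 3*Z) = -2 + (P - 3*Z)*(P + 2*Z))
u(h, o) = -o/6002 (u(h, o) = o/(-2 + 4**2 - 6*(-32)**2 - 1*4*(-32)) = o/(-2 + 16 - 6*1024 + 128) = o/(-2 + 16 - 6144 + 128) = o/(-6002) = o*(-1/6002) = -o/6002)
1/(u(-268, -61) - 41124) = 1/(-1/6002*(-61) - 41124) = 1/(61/6002 - 41124) = 1/(-246826187/6002) = -6002/246826187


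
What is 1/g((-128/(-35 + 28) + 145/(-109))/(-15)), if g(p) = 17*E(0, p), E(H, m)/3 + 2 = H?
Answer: -1/102 ≈ -0.0098039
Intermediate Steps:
E(H, m) = -6 + 3*H
g(p) = -102 (g(p) = 17*(-6 + 3*0) = 17*(-6 + 0) = 17*(-6) = -102)
1/g((-128/(-35 + 28) + 145/(-109))/(-15)) = 1/(-102) = -1/102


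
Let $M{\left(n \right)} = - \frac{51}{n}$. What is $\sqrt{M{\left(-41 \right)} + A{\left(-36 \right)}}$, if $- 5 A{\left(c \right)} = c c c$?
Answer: $\frac{\sqrt{392195955}}{205} \approx 96.605$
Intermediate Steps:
$A{\left(c \right)} = - \frac{c^{3}}{5}$ ($A{\left(c \right)} = - \frac{c c c}{5} = - \frac{c^{2} c}{5} = - \frac{c^{3}}{5}$)
$\sqrt{M{\left(-41 \right)} + A{\left(-36 \right)}} = \sqrt{- \frac{51}{-41} - \frac{\left(-36\right)^{3}}{5}} = \sqrt{\left(-51\right) \left(- \frac{1}{41}\right) - - \frac{46656}{5}} = \sqrt{\frac{51}{41} + \frac{46656}{5}} = \sqrt{\frac{1913151}{205}} = \frac{\sqrt{392195955}}{205}$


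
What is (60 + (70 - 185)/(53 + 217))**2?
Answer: 10349089/2916 ≈ 3549.1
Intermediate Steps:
(60 + (70 - 185)/(53 + 217))**2 = (60 - 115/270)**2 = (60 - 115*1/270)**2 = (60 - 23/54)**2 = (3217/54)**2 = 10349089/2916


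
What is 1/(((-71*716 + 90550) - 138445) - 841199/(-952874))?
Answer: -952874/94077361695 ≈ -1.0129e-5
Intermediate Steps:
1/(((-71*716 + 90550) - 138445) - 841199/(-952874)) = 1/(((-50836 + 90550) - 138445) - 841199*(-1/952874)) = 1/((39714 - 138445) + 841199/952874) = 1/(-98731 + 841199/952874) = 1/(-94077361695/952874) = -952874/94077361695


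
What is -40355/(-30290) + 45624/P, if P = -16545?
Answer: -47618499/33409870 ≈ -1.4253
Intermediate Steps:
-40355/(-30290) + 45624/P = -40355/(-30290) + 45624/(-16545) = -40355*(-1/30290) + 45624*(-1/16545) = 8071/6058 - 15208/5515 = -47618499/33409870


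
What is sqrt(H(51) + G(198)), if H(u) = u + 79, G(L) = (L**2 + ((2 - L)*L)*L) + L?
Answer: 2*I*sqrt(1911113) ≈ 2764.9*I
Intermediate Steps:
G(L) = L + L**2 + L**2*(2 - L) (G(L) = (L**2 + (L*(2 - L))*L) + L = (L**2 + L**2*(2 - L)) + L = L + L**2 + L**2*(2 - L))
H(u) = 79 + u
sqrt(H(51) + G(198)) = sqrt((79 + 51) + 198*(1 - 1*198**2 + 3*198)) = sqrt(130 + 198*(1 - 1*39204 + 594)) = sqrt(130 + 198*(1 - 39204 + 594)) = sqrt(130 + 198*(-38609)) = sqrt(130 - 7644582) = sqrt(-7644452) = 2*I*sqrt(1911113)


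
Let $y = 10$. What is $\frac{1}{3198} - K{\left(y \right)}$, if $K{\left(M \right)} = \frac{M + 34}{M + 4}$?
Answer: $- \frac{70349}{22386} \approx -3.1425$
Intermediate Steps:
$K{\left(M \right)} = \frac{34 + M}{4 + M}$
$\frac{1}{3198} - K{\left(y \right)} = \frac{1}{3198} - \frac{34 + 10}{4 + 10} = \frac{1}{3198} - \frac{1}{14} \cdot 44 = \frac{1}{3198} - \frac{22}{7} = - \frac{70349}{22386}$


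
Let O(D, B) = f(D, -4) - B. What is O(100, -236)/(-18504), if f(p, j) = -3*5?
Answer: -221/18504 ≈ -0.011943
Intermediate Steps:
f(p, j) = -15
O(D, B) = -15 - B
O(100, -236)/(-18504) = (-15 - 1*(-236))/(-18504) = (-15 + 236)*(-1/18504) = 221*(-1/18504) = -221/18504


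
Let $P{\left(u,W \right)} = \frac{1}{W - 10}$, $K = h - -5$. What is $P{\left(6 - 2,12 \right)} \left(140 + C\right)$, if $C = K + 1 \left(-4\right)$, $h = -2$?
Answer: $\frac{139}{2} \approx 69.5$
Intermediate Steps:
$K = 3$ ($K = -2 - -5 = -2 + 5 = 3$)
$P{\left(u,W \right)} = \frac{1}{-10 + W}$
$C = -1$ ($C = 3 + 1 \left(-4\right) = 3 - 4 = -1$)
$P{\left(6 - 2,12 \right)} \left(140 + C\right) = \frac{140 - 1}{-10 + 12} = \frac{1}{2} \cdot 139 = \frac{139}{2}$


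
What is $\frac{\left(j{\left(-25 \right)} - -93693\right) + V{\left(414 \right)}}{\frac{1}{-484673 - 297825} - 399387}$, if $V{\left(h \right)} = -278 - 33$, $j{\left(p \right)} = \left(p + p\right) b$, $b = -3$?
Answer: $- \frac{73188602936}{312519528727} \approx -0.23419$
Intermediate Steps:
$j{\left(p \right)} = - 6 p$ ($j{\left(p \right)} = \left(p + p\right) \left(-3\right) = 2 p \left(-3\right) = - 6 p$)
$V{\left(h \right)} = -311$
$\frac{\left(j{\left(-25 \right)} - -93693\right) + V{\left(414 \right)}}{\frac{1}{-484673 - 297825} - 399387} = \frac{\left(\left(-6\right) \left(-25\right) - -93693\right) - 311}{\frac{1}{-484673 - 297825} - 399387} = \frac{\left(150 + 93693\right) - 311}{\frac{1}{-782498} - 399387} = \frac{93843 - 311}{- \frac{1}{782498} - 399387} = \frac{93532}{- \frac{312519528727}{782498}} = 93532 \left(- \frac{782498}{312519528727}\right) = - \frac{73188602936}{312519528727}$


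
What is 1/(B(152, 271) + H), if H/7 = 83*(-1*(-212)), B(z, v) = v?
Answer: 1/123443 ≈ 8.1009e-6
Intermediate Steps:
H = 123172 (H = 7*(83*(-1*(-212))) = 7*(83*212) = 7*17596 = 123172)
1/(B(152, 271) + H) = 1/(271 + 123172) = 1/123443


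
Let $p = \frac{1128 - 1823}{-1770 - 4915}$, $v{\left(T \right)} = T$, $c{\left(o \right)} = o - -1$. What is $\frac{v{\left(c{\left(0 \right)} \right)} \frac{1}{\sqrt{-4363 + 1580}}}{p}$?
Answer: $- \frac{1337 i \sqrt{23}}{35167} \approx - 0.18233 i$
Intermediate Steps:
$c{\left(o \right)} = 1 + o$ ($c{\left(o \right)} = o + 1 = 1 + o$)
$p = \frac{139}{1337}$ ($p = - \frac{695}{-6685} = \left(-695\right) \left(- \frac{1}{6685}\right) = \frac{139}{1337} \approx 0.10396$)
$\frac{v{\left(c{\left(0 \right)} \right)} \frac{1}{\sqrt{-4363 + 1580}}}{p} = \frac{\left(1 + 0\right) \frac{1}{\sqrt{-4363 + 1580}}}{\frac{139}{1337}} = 1 \frac{1}{\sqrt{-2783}} \cdot \frac{1337}{139} = 1 \frac{1}{11 i \sqrt{23}} \cdot \frac{1337}{139} = 1 \left(- \frac{i \sqrt{23}}{253}\right) \frac{1337}{139} = - \frac{i \sqrt{23}}{253} \cdot \frac{1337}{139} = - \frac{1337 i \sqrt{23}}{35167}$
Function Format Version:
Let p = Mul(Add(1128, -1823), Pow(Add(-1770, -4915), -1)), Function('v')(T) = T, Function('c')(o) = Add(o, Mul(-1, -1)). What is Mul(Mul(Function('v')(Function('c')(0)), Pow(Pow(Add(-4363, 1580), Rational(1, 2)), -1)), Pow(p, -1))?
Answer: Mul(Rational(-1337, 35167), I, Pow(23, Rational(1, 2))) ≈ Mul(-0.18233, I)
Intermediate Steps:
Function('c')(o) = Add(1, o) (Function('c')(o) = Add(o, 1) = Add(1, o))
p = Rational(139, 1337) (p = Mul(-695, Pow(-6685, -1)) = Mul(-695, Rational(-1, 6685)) = Rational(139, 1337) ≈ 0.10396)
Mul(Mul(Function('v')(Function('c')(0)), Pow(Pow(Add(-4363, 1580), Rational(1, 2)), -1)), Pow(p, -1)) = Mul(Mul(Add(1, 0), Pow(Pow(Add(-4363, 1580), Rational(1, 2)), -1)), Pow(Rational(139, 1337), -1)) = Mul(Mul(1, Pow(Pow(-2783, Rational(1, 2)), -1)), Rational(1337, 139)) = Mul(Mul(1, Pow(Mul(11, I, Pow(23, Rational(1, 2))), -1)), Rational(1337, 139)) = Mul(Mul(1, Mul(Rational(-1, 253), I, Pow(23, Rational(1, 2)))), Rational(1337, 139)) = Mul(Mul(Rational(-1, 253), I, Pow(23, Rational(1, 2))), Rational(1337, 139)) = Mul(Rational(-1337, 35167), I, Pow(23, Rational(1, 2)))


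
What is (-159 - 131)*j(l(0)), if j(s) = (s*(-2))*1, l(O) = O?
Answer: 0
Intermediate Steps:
j(s) = -2*s (j(s) = -2*s*1 = -2*s)
(-159 - 131)*j(l(0)) = (-159 - 131)*(-2*0) = -290*0 = 0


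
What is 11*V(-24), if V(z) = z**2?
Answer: 6336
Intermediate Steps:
11*V(-24) = 11*(-24)**2 = 11*576 = 6336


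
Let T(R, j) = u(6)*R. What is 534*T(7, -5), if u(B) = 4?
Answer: 14952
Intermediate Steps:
T(R, j) = 4*R
534*T(7, -5) = 534*(4*7) = 534*28 = 14952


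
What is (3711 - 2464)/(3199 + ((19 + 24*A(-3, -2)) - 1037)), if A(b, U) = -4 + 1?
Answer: 1247/2109 ≈ 0.59128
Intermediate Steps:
A(b, U) = -3
(3711 - 2464)/(3199 + ((19 + 24*A(-3, -2)) - 1037)) = (3711 - 2464)/(3199 + ((19 + 24*(-3)) - 1037)) = 1247/(3199 + ((19 - 72) - 1037)) = 1247/(3199 + (-53 - 1037)) = 1247/(3199 - 1090) = 1247/2109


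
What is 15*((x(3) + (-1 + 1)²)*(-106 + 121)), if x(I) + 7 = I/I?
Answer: -1350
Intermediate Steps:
x(I) = -6 (x(I) = -7 + I/I = -7 + 1 = -6)
15*((x(3) + (-1 + 1)²)*(-106 + 121)) = 15*((-6 + (-1 + 1)²)*(-106 + 121)) = 15*((-6 + 0²)*15) = 15*((-6 + 0)*15) = 15*(-6*15) = 15*(-90) = -1350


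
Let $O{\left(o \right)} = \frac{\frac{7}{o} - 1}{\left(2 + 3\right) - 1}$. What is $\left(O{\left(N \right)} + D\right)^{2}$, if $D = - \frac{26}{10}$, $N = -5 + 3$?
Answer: $\frac{22201}{1600} \approx 13.876$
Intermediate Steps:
$N = -2$
$O{\left(o \right)} = - \frac{1}{4} + \frac{7}{4 o}$ ($O{\left(o \right)} = \frac{-1 + \frac{7}{o}}{5 - 1} = \frac{-1 + \frac{7}{o}}{4} = \left(-1 + \frac{7}{o}\right) \frac{1}{4} = - \frac{1}{4} + \frac{7}{4 o}$)
$D = - \frac{13}{5}$ ($D = \left(-26\right) \frac{1}{10} = - \frac{13}{5} \approx -2.6$)
$\left(O{\left(N \right)} + D\right)^{2} = \left(\frac{7 - -2}{4 \left(-2\right)} - \frac{13}{5}\right)^{2} = \left(\frac{1}{4} \left(- \frac{1}{2}\right) \left(7 + 2\right) - \frac{13}{5}\right)^{2} = \left(\frac{1}{4} \left(- \frac{1}{2}\right) 9 - \frac{13}{5}\right)^{2} = \left(- \frac{9}{8} - \frac{13}{5}\right)^{2} = \left(- \frac{149}{40}\right)^{2} = \frac{22201}{1600}$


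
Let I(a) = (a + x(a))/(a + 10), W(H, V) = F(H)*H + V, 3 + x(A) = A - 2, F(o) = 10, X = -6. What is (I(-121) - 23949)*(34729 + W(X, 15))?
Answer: -92193262928/111 ≈ -8.3057e+8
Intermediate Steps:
x(A) = -5 + A (x(A) = -3 + (A - 2) = -3 + (-2 + A) = -5 + A)
W(H, V) = V + 10*H (W(H, V) = 10*H + V = V + 10*H)
I(a) = (-5 + 2*a)/(10 + a) (I(a) = (a + (-5 + a))/(a + 10) = (-5 + 2*a)/(10 + a))
(I(-121) - 23949)*(34729 + W(X, 15)) = ((-5 + 2*(-121))/(10 - 121) - 23949)*(34729 + (15 + 10*(-6))) = ((-5 - 242)/(-111) - 23949)*(34729 + (15 - 60)) = (-1/111*(-247) - 23949)*(34729 - 45) = (247/111 - 23949)*34684 = -2658092/111*34684 = -92193262928/111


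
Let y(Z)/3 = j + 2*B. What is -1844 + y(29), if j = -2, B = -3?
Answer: -1868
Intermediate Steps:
y(Z) = -24 (y(Z) = 3*(-2 + 2*(-3)) = 3*(-2 - 6) = 3*(-8) = -24)
-1844 + y(29) = -1844 - 24 = -1868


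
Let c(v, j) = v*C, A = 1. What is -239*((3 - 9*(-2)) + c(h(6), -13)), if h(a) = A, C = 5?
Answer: -6214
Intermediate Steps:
h(a) = 1
c(v, j) = 5*v (c(v, j) = v*5 = 5*v)
-239*((3 - 9*(-2)) + c(h(6), -13)) = -239*((3 - 9*(-2)) + 5*1) = -239*((3 + 18) + 5) = -239*(21 + 5) = -239*26 = -6214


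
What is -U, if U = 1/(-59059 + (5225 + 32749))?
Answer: 1/21085 ≈ 4.7427e-5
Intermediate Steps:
U = -1/21085 (U = 1/(-59059 + 37974) = 1/(-21085) = -1/21085 ≈ -4.7427e-5)
-U = -1*(-1/21085) = 1/21085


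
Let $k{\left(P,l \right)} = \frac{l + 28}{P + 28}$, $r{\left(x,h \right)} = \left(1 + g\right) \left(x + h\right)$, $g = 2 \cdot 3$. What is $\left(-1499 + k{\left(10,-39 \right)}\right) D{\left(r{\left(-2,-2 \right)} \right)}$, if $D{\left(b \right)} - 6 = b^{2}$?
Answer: $- \frac{22504335}{19} \approx -1.1844 \cdot 10^{6}$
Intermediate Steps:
$g = 6$
$r{\left(x,h \right)} = 7 h + 7 x$ ($r{\left(x,h \right)} = \left(1 + 6\right) \left(x + h\right) = 7 \left(h + x\right) = 7 h + 7 x$)
$k{\left(P,l \right)} = \frac{28 + l}{28 + P}$
$D{\left(b \right)} = 6 + b^{2}$
$\left(-1499 + k{\left(10,-39 \right)}\right) D{\left(r{\left(-2,-2 \right)} \right)} = \left(-1499 + \frac{28 - 39}{28 + 10}\right) \left(6 + \left(7 \left(-2\right) + 7 \left(-2\right)\right)^{2}\right) = \left(-1499 + \frac{1}{38} \left(-11\right)\right) \left(6 + \left(-14 - 14\right)^{2}\right) = \left(-1499 + \frac{1}{38} \left(-11\right)\right) \left(6 + \left(-28\right)^{2}\right) = \left(-1499 - \frac{11}{38}\right) \left(6 + 784\right) = \left(- \frac{56973}{38}\right) 790 = - \frac{22504335}{19}$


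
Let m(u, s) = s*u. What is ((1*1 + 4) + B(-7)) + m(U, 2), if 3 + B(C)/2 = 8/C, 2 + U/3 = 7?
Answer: 187/7 ≈ 26.714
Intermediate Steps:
U = 15 (U = -6 + 3*7 = -6 + 21 = 15)
B(C) = -6 + 16/C (B(C) = -6 + 2*(8/C) = -6 + 16/C)
((1*1 + 4) + B(-7)) + m(U, 2) = ((1*1 + 4) + (-6 + 16/(-7))) + 2*15 = ((1 + 4) + (-6 + 16*(-⅐))) + 30 = (5 + (-6 - 16/7)) + 30 = (5 - 58/7) + 30 = -23/7 + 30 = 187/7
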